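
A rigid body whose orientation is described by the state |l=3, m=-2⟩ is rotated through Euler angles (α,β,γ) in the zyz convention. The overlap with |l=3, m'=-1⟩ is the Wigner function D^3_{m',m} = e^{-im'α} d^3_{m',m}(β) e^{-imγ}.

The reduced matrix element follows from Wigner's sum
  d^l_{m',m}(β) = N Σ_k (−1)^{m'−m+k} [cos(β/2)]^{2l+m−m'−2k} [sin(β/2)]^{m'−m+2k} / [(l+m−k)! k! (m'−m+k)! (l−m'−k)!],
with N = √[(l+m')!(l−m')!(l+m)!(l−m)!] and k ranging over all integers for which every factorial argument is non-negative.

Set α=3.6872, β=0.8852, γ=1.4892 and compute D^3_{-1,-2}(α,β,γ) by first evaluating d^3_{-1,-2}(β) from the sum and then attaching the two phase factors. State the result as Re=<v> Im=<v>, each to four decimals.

D^3_{-1,-2}(3.6872,0.8852,1.4892) = e^{-i·-1·3.6872}·d^3_{-1,-2}(0.8852)·e^{-i·-2·1.4892}. Compute d first:
With c≡cos(β/2)=0.903641 and s≡sin(β/2)=0.428290, N=[2·24·1·120]^{1/2}=75.894664
Admissible k: 0..1 (factorial args all ≥0)
  k=0: (−1)^1·75.8947/(24)·0.9036^5·0.4283^1 = -0.816053
  k=1: (−1)^2·75.8947/(12)·0.9036^3·0.4283^3 = +0.366634
d^3_{-1,-2}(0.8852) = -0.816053 +0.366634 = -0.449419
Phases: e^{-i·(-1)·3.6872}=-0.854812-0.518937i, e^{-i·(-2)·1.4892}=-0.986714+0.162469i ⇒ D=-0.416956-0.167706i

Re=-0.4170 Im=-0.1677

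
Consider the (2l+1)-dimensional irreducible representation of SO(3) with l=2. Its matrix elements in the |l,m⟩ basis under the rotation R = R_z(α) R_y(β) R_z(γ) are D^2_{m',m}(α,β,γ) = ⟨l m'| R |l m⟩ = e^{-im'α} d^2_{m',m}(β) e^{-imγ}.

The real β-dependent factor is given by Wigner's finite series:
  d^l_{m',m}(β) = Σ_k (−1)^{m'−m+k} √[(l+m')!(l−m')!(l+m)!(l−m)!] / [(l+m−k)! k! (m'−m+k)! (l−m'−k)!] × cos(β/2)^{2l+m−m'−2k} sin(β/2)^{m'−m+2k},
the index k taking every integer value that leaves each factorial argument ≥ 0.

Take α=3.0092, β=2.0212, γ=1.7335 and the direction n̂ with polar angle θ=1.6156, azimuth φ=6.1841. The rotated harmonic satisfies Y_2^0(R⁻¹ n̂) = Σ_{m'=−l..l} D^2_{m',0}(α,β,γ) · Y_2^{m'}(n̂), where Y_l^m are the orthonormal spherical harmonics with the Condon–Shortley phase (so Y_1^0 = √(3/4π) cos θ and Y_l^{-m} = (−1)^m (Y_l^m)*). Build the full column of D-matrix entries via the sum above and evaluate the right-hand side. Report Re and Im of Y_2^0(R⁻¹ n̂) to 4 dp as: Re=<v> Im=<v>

Need the full column D^2_{m',0} for m'=−2..2 at α=3.0092, β=2.0212, γ=1.7335.
cos(β/2)=0.531353, sin(β/2)=0.847151
d^2_{-2,0}: single k=2 term ⇒ +0.496321;  D = +0.479023-0.129888i
d^2_{-1,0}: k∈[1..2] ⇒ +0.311304 -0.791299 = -0.479995;  D = +0.475794-0.063362i
d^2_{0,0}: k∈[0..2] ⇒ +0.079713 -0.810489 +0.515042 = -0.215733;  D = -0.215733+0.000000i
d^2_{1,0}: k∈[0..1] ⇒ -0.311304 +0.791299 = +0.479995;  D = -0.475794-0.063362i
d^2_{2,0}: single k=0 term ⇒ +0.496321;  D = +0.479023+0.129888i
Y_2^{m'}(θ=1.6156,φ=6.1841) and Σ D·Y over m':
  (+0.4790-0.1299i)·(+0.3780+0.0759i)  (+0.4758-0.0634i)·(-0.0344-0.0034i)  (-0.2157+0.0000i)·(-0.3135+0.0000i)  (-0.4758-0.0634i)·(+0.0344-0.0034i)  (+0.4790+0.1299i)·(+0.3780-0.0759i)
Y_2^0(R⁻¹ n̂) = +0.416280+0.000000i

Re=0.4163 Im=0.0000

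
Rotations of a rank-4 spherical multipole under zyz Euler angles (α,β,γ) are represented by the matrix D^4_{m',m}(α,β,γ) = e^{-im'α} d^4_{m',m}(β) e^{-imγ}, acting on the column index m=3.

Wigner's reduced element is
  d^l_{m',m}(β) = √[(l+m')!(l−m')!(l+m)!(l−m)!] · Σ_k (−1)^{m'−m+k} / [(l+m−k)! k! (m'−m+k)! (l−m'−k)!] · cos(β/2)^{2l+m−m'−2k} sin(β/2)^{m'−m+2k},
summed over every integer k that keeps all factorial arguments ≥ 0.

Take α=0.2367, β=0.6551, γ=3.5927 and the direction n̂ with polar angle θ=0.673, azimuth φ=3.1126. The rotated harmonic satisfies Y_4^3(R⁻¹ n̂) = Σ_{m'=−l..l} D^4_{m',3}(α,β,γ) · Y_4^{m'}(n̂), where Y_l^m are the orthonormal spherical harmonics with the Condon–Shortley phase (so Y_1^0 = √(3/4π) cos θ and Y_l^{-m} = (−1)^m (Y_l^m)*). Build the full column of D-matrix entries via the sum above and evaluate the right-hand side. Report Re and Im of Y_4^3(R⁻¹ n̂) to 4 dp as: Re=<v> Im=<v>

Need the full column D^4_{m',3} for m'=−4..4 at α=0.2367, β=0.6551, γ=3.5927.
cos(β/2)=0.946833, sin(β/2)=0.321724
d^4_{-4,3}: single k=7 term ⇒ +0.000955;  D = -0.000878+0.000378i
d^4_{-3,3}: k∈[6..7] ⇒ +0.006959 -0.000115 = +0.006844;  D = -0.005477+0.004105i
d^4_{-2,3}: k∈[5..6] ⇒ +0.032842 -0.001264 = +0.031578;  D = -0.020122+0.024337i
d^4_{-1,3}: k∈[4..5] ⇒ +0.113907 -0.007891 = +0.106016;  D = -0.046511+0.095268i
d^4_{0,3}: k∈[3..4] ⇒ +0.299836 -0.034618 = +0.265218;  D = -0.057224+0.258970i
d^4_{1,3}: k∈[2..3] ⇒ +0.591942 -0.113907 = +0.478036;  D = +0.009190+0.477947i
d^4_{2,3}: k∈[1..2] ⇒ +0.821226 -0.284449 = +0.536777;  D = +0.135880+0.519294i
d^4_{3,3}: k∈[0..1] ⇒ +0.645935 -0.522044 = +0.123891;  D = +0.058593+0.109159i
d^4_{4,3}: single k=0 term ⇒ -0.620789;  D = -0.413673-0.462875i
Y_4^{m'}(θ=0.673,φ=3.1126) and Σ D·Y over m':
  (-0.0009+0.0004i)·(+0.0664+0.0077i)  (-0.0055+0.0041i)·(-0.2362-0.0206i)  (-0.0201+0.0243i)·(+0.4256+0.0247i)  (-0.0465+0.0953i)·(-0.2951-0.0086i)  (-0.0572+0.2590i)·(-0.2389+0.0000i)  (+0.0092+0.4779i)·(+0.2951-0.0086i)  (+0.1359+0.5193i)·(+0.4256-0.0247i)  (+0.0586+0.1092i)·(+0.2362-0.0206i)  (-0.4137-0.4629i)·(+0.0664-0.0077i)
Y_4^3(R⁻¹ n̂) = +0.082882+0.275129i

Re=0.0829 Im=0.2751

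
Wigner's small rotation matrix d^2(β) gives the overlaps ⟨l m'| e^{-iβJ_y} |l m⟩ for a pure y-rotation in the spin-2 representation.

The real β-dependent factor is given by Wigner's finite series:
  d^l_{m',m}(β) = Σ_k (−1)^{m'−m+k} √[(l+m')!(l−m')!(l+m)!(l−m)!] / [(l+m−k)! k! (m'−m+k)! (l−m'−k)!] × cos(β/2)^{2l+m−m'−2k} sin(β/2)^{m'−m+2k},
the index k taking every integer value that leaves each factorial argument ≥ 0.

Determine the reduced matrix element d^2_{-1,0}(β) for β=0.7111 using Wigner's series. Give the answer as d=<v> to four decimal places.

d^2_{-1,0}(β=0.7111) via Wigner's sum:
Half-angle: c=0.937455, s=0.348106. N=√(1·6·2·2)=4.898979
k∈{1,2} keeps every argument non-negative
  k=1: (−1)^0·4.8990/(2)·0.9375^3·0.3481^1 = +0.702488
  k=2: (−1)^1·4.8990/(2)·0.9375^1·0.3481^3 = -0.096864
d^2_{-1,0}(0.7111) = +0.702488 -0.096864 = +0.605624

d=0.6056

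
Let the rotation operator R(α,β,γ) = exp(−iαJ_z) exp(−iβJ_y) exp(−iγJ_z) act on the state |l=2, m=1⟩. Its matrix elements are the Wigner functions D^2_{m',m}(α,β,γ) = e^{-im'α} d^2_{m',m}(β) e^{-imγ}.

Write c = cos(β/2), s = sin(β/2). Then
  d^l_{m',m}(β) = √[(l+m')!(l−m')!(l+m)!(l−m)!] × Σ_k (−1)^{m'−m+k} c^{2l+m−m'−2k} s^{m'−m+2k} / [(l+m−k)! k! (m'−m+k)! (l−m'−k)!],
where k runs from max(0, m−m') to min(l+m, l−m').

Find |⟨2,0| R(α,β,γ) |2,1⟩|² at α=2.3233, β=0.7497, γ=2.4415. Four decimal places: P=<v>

First d^2_{0,1}(β=0.7497), then the phase factors e^{-i(0)α} and e^{-i(1)γ}:
c=cos(0.7497/2)=0.930563, s=sin(0.7497/2)=0.366133; N=√[2·2·6·1]=4.898979
The bounds max(0,m−m')=1 and min(l+m,l−m')=2 give 2 terms
  k=1: (−1)^0·4.8990/(2)·0.9306^3·0.3661^1 = +0.722689
  k=2: (−1)^1·4.8990/(2)·0.9306^1·0.3661^3 = -0.111876
d^2_{0,1}(0.7497) = +0.722689 -0.111876 = +0.610812
|D^2_{0,1}|² = |d^2_{0,1}(β)|² = (+0.610812)² = 0.373092 (the z-rotation phases have unit modulus)

P=0.3731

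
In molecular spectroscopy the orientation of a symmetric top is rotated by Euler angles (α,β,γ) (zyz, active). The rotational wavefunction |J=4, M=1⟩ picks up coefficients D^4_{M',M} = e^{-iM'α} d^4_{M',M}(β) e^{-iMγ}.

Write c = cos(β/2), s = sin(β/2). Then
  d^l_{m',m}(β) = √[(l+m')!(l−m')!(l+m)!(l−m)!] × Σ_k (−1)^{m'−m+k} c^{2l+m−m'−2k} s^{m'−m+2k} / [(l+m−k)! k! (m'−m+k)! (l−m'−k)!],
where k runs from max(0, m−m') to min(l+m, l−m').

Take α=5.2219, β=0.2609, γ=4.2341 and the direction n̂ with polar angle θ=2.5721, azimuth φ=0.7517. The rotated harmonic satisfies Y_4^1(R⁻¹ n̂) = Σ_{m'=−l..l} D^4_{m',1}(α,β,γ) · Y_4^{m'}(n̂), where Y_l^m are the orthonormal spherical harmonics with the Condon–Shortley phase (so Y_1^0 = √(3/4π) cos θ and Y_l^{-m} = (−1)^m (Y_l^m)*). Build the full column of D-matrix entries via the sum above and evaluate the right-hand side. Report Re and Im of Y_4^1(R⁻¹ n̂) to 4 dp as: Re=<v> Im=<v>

Re=-0.4110 Im=-0.1288

Need the full column D^4_{m',1} for m'=−4..4 at α=5.2219, β=0.2609, γ=4.2341.
cos(β/2)=0.991503, sin(β/2)=0.130080
d^4_{-4,1}: single k=5 term ⇒ +0.000272;  D = -0.000159-0.000220i
d^4_{-3,1}: k∈[4..5] ⇒ +0.003661 -0.000038 = +0.003623;  D = +0.001530-0.003284i
d^4_{-2,1}: k∈[3..5] ⇒ +0.029828 -0.000770 +0.000003 = +0.029060;  D = +0.028982-0.002134i
d^4_{-1,1}: k∈[2..5] ⇒ +0.160764 -0.008301 +0.000071 -0.000000 = +0.152534;  D = +0.083974+0.127338i
d^4_{0,1}: k∈[1..4] ⇒ +0.548007 -0.056594 +0.000974 -0.000003 = +0.492384;  D = -0.226625+0.437131i
d^4_{1,1}: k∈[0..3] ⇒ +0.934015 -0.241146 +0.008301 -0.000048 = +0.701123;  D = -0.700781+0.021887i
d^4_{2,1}: k∈[0..2] ⇒ -0.519885 +0.044742 -0.000513 = -0.475657;  D = +0.244851+0.407796i
d^4_{3,1}: k∈[0..1] ⇒ +0.127602 -0.003661 = +0.123942;  D = +0.061644-0.107525i
d^4_{4,1}: single k=0 term ⇒ -0.015783;  D = -0.015782-0.000174i
Y_4^{m'}(θ=2.5721,φ=0.7517) and Σ D·Y over m':
  (-0.0002-0.0002i)·(-0.0371-0.0050i)  (+0.0015-0.0033i)·(+0.1045+0.1280i)  (+0.0290-0.0021i)·(+0.0260-0.3847i)  (+0.0840+0.1273i)·(-0.3084+0.2882i)  (-0.2266+0.4371i)·(-0.0710+0.0000i)  (-0.7008+0.0219i)·(+0.3084+0.2882i)  (+0.2449+0.4078i)·(+0.0260+0.3847i)  (+0.0616-0.1075i)·(-0.1045+0.1280i)  (-0.0158-0.0002i)·(-0.0371+0.0050i)
Y_4^1(R⁻¹ n̂) = -0.411015-0.128838i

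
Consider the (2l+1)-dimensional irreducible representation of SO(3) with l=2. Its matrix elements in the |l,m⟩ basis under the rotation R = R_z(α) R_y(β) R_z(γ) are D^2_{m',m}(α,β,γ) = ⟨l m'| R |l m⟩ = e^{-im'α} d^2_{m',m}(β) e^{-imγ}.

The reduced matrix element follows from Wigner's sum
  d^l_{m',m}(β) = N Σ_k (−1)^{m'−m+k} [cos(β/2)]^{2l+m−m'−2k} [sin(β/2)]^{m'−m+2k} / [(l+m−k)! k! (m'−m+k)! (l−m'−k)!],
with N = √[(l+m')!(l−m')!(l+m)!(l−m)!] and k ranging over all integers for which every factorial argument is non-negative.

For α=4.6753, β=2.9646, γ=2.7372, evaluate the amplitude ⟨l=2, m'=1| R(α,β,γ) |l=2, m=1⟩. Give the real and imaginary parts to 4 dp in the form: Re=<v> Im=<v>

Re=-0.0099 Im=0.0210

Split into d^2_{1,1}(β=2.9646) × two z-phases.
Half-angle: c=0.088381, s=0.996087. N=√(6·1·6·1)=6.000000
Admissible k: 0..1 (factorial args all ≥0)
  k=0: (−1)^0·6.0000/(6)·0.0884^4·0.9961^0 = +0.000061
  k=1: (−1)^1·6.0000/(2)·0.0884^2·0.9961^2 = -0.023250
d^2_{1,1}(2.9646) = +0.000061 -0.023250 = -0.023189
Attach z-rotation phases: D = e^{-i(1)(4.6753)}·(-0.023189)·e^{-i(1)(2.7372)} = -0.009908+0.020966i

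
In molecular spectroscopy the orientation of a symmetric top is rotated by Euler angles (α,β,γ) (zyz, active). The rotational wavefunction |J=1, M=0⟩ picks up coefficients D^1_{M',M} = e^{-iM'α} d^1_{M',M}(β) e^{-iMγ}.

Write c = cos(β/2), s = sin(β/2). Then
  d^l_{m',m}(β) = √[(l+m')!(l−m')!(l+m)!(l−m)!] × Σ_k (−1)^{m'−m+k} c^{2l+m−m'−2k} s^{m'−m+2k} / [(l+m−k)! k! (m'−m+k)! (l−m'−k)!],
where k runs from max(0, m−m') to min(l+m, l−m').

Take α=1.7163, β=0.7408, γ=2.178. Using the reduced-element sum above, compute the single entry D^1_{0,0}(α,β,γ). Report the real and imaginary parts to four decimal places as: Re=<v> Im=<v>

Re=0.7379 Im=0.0000

D^1_{0,0}(1.7163,0.7408,2.178) = e^{-i·0·1.7163}·d^1_{0,0}(0.7408)·e^{-i·0·2.178}. Compute d first:
With c≡cos(β/2)=0.932183 and s≡sin(β/2)=0.361988, N=[1·1·1·1]^{1/2}=1.000000
k∈{0,1} keeps every argument non-negative
  k=0: (−1)^0·1.0000/(1)·0.9322^2·0.3620^0 = +0.868964
  k=1: (−1)^1·1.0000/(1)·0.9322^0·0.3620^2 = -0.131036
d^1_{0,0}(0.7408) = +0.868964 -0.131036 = +0.737929
D = (+1.000000+0.000000i)·(+0.737929)·(+1.000000+0.000000i) = +0.737929+0.000000i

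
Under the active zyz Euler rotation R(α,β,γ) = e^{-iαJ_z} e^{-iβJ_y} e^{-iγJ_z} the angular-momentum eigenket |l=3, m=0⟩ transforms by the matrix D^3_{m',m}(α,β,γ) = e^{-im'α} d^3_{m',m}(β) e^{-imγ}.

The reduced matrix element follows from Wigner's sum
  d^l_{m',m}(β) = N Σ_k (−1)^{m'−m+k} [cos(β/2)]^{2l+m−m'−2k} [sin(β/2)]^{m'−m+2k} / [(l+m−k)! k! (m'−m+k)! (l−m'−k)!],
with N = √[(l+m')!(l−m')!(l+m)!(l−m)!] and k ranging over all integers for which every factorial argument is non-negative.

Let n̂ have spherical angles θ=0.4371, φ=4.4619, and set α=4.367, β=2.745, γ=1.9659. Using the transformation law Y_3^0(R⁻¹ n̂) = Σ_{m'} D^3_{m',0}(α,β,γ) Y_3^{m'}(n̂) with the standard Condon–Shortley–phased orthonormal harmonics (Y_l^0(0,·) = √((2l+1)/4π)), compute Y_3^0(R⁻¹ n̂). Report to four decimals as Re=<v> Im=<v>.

Re=0.1848 Im=0.0000

Need the full column D^3_{m',0} for m'=−3..3 at α=4.367, β=2.745, γ=1.9659.
cos(β/2)=0.196999, sin(β/2)=0.980404
d^3_{-3,0}: single k=3 term ⇒ +0.032220;  D = +0.027724+0.016417i
d^3_{-2,0}: k∈[2..3] ⇒ +0.007929 -0.196386 = -0.188456;  D = +0.145253-0.120073i
d^3_{-1,0}: k∈[1..3] ⇒ +0.001008 -0.074872 +0.618130 = +0.544266;  D = -0.184268-0.512123i
d^3_{0,0}: k∈[0..3] ⇒ +0.000058 -0.013029 +0.322695 -0.888034 = -0.578310;  D = -0.578310+0.000000i
d^3_{1,0}: k∈[0..2] ⇒ -0.001008 +0.074872 -0.618130 = -0.544266;  D = +0.184268-0.512123i
d^3_{2,0}: k∈[0..1] ⇒ +0.007929 -0.196386 = -0.188456;  D = +0.145253+0.120073i
d^3_{3,0}: single k=0 term ⇒ -0.032220;  D = -0.027724+0.016417i
Y_3^{m'}(θ=0.4371,φ=4.4619) and Σ D·Y over m':
  (+0.0277+0.0164i)·(+0.0216-0.0231i)  (+0.1453-0.1201i)·(-0.1455-0.0797i)  (-0.1843-0.5121i)·(-0.1053+0.4114i)  (-0.5783+0.0000i)·(+0.3733+0.0000i)  (+0.1843-0.5121i)·(+0.1053+0.4114i)  (+0.1453+0.1201i)·(-0.1455+0.0797i)  (-0.0277+0.0164i)·(-0.0216-0.0231i)
Y_3^0(R⁻¹ n̂) = +0.184850+0.000000i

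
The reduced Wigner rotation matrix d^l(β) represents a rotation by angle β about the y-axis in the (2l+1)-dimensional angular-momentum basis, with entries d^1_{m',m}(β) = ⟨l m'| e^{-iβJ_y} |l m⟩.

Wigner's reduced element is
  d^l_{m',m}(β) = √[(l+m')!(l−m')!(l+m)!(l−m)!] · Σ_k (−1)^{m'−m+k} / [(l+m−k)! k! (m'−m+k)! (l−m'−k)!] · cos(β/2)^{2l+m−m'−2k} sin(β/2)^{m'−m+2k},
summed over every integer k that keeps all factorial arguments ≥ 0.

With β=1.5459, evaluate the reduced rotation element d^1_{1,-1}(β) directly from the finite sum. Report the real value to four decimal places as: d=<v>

d=0.4876

d^1_{1,-1}(β=1.5459) via Wigner's sum:
Half-angle: c=0.715854, s=0.698250. N=√(2·1·1·2)=2.000000
k: max(0,(-1)−(1))=0 … min(1+(-1),1−(1))=0
  k=0: (−1)^2·2.0000/(2)·0.7159^0·0.6983^2 = +0.487553
d^1_{1,-1}(1.5459) = +0.487553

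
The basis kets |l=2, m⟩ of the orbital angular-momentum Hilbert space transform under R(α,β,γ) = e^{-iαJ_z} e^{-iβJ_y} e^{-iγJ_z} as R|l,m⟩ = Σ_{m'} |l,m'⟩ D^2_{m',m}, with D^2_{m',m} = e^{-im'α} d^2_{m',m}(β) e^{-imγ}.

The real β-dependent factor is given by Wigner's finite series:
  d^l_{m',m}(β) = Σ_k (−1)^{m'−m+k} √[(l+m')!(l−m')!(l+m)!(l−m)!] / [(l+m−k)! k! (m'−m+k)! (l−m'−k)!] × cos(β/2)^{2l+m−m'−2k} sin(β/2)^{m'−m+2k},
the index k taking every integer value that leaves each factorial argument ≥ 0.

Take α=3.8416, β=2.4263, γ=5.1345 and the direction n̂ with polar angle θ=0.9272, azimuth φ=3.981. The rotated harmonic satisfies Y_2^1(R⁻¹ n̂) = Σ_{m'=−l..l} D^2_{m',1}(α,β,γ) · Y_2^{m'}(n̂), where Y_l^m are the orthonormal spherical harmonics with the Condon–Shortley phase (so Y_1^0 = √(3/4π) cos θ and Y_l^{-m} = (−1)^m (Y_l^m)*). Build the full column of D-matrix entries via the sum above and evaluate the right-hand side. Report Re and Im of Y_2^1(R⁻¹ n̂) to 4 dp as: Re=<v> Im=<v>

Re=0.0261 Im=0.0442

Need the full column D^2_{m',1} for m'=−2..2 at α=3.8416, β=2.4263, γ=5.1345.
cos(β/2)=0.350070, sin(β/2)=0.936723
d^2_{-2,1}: single k=3 term ⇒ +0.575466;  D = -0.477250+0.321549i
d^2_{-1,1}: k∈[2..3] ⇒ +0.322593 -0.769920 = -0.447327;  D = -0.122717+0.430165i
d^2_{0,1}: k∈[1..2] ⇒ +0.098436 -0.704799 = -0.606363;  D = -0.248419-0.553140i
d^2_{1,1}: k∈[0..1] ⇒ +0.015018 -0.322593 = -0.307575;  D = +0.277131+0.133418i
d^2_{2,1}: single k=0 term ⇒ -0.080373;  D = -0.077847+0.019988i
Y_2^{m'}(θ=0.9272,φ=3.981) and Σ D·Y over m':
  (-0.4772+0.3215i)·(-0.0266-0.2457i)  (-0.1227+0.4302i)·(-0.2477+0.2760i)  (-0.2484-0.5531i)·(+0.0253+0.0000i)  (+0.2771+0.1334i)·(+0.2477+0.2760i)  (-0.0778+0.0200i)·(-0.0266+0.2457i)
Y_2^1(R⁻¹ n̂) = +0.026097+0.044161i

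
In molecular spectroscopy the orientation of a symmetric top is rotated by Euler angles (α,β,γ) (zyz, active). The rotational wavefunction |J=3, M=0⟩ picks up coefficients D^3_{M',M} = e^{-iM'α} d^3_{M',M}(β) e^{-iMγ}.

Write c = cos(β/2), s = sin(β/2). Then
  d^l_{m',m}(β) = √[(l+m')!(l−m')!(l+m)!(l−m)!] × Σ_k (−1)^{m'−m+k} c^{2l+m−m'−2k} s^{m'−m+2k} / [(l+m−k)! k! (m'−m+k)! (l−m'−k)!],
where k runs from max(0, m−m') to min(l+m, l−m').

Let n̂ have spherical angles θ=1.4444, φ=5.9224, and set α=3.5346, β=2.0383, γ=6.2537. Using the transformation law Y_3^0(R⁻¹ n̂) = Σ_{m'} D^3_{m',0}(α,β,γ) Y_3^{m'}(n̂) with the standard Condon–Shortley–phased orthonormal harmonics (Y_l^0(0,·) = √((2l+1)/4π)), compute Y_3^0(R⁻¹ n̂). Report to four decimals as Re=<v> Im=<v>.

Re=0.1396 Im=0.0000

Need the full column D^3_{m',0} for m'=−3..3 at α=3.5346, β=2.0383, γ=6.2537.
cos(β/2)=0.524090, sin(β/2)=0.851663
d^3_{-3,0}: single k=3 term ⇒ +0.397682;  D = -0.151846-0.367551i
d^3_{-2,0}: k∈[2..3] ⇒ +0.299723 -0.791486 = -0.491763;  D = -0.347515-0.347944i
d^3_{-1,0}: k∈[1..3] ⇒ +0.116651 -0.924129 +0.813458 = +0.005979;  D = -0.005524-0.002290i
d^3_{0,0}: k∈[0..3] ⇒ +0.020722 -0.492495 +1.300544 -0.381598 = +0.447174;  D = +0.447174+0.000000i
d^3_{1,0}: k∈[0..2] ⇒ -0.116651 +0.924129 -0.813458 = -0.005979;  D = +0.005524-0.002290i
d^3_{2,0}: k∈[0..1] ⇒ +0.299723 -0.791486 = -0.491763;  D = -0.347515+0.347944i
d^3_{3,0}: single k=0 term ⇒ -0.397682;  D = +0.151846-0.367551i
Y_3^{m'}(θ=1.4444,φ=5.9224) and Σ D·Y over m':
  (-0.1518-0.3676i)·(+0.1911+0.3597i)  (-0.3475-0.3479i)·(+0.0952+0.0837i)  (-0.0055-0.0023i)·(-0.2761-0.1042i)  (+0.4472+0.0000i)·(-0.1374+0.0000i)  (+0.0055-0.0023i)·(+0.2761-0.1042i)  (-0.3475+0.3479i)·(+0.0952-0.0837i)  (+0.1518-0.3676i)·(-0.1911+0.3597i)
Y_3^0(R⁻¹ n̂) = +0.139621-0.000000i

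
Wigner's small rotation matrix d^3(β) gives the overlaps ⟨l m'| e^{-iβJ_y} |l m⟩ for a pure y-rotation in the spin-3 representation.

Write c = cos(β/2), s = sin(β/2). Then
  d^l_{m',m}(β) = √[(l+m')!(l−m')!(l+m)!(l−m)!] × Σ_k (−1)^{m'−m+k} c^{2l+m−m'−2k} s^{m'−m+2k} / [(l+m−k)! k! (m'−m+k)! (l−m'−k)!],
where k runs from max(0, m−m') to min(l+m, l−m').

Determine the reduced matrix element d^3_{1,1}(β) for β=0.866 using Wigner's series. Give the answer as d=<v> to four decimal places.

d^3_{1,1}(β=0.866) via Wigner's sum:
c=cos(0.866/2)=0.907711, s=sin(0.866/2)=0.419596; N=√[24·2·24·2]=48.000000
k∈{0,1,2} keeps every argument non-negative
  k=0: (−1)^0·48.0000/(48)·0.9077^6·0.4196^0 = +0.559353
  k=1: (−1)^1·48.0000/(6)·0.9077^4·0.4196^2 = -0.956187
  k=2: (−1)^2·48.0000/(8)·0.9077^2·0.4196^4 = +0.153240
d^3_{1,1}(0.866) = +0.559353 -0.956187 +0.153240 = -0.243595

d=-0.2436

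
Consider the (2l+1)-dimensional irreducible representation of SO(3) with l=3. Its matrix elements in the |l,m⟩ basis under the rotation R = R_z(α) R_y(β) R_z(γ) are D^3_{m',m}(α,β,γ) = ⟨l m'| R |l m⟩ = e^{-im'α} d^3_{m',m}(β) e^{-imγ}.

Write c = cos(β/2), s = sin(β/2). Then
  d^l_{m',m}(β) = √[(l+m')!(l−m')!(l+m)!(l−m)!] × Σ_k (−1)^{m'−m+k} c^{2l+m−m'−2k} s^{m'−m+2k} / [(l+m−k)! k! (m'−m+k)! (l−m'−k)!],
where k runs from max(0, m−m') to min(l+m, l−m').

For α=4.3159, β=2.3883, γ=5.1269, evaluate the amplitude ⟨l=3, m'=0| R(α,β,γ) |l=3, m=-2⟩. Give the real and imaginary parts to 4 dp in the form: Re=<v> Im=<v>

Re=0.3158 Im=0.3446

First d^3_{0,-2}(β=2.3883), then the phase factors e^{-i(0)α} and e^{-i(-2)γ}:
c=cos(2.3883/2)=0.367804, s=sin(2.3883/2)=0.929903; N=√[6·6·1·120]=65.726707
k: max(0,(-2)−(0))=0 … min(3+(-2),3−(0))=1
  k=0: (−1)^2·65.7267/(12)·0.3678^4·0.9299^2 = +0.086677
  k=1: (−1)^3·65.7267/(12)·0.3678^2·0.9299^4 = -0.554045
d^3_{0,-2}(2.3883) = +0.086677 -0.554045 = -0.467368
D = (+1.000000+0.000000i)·(-0.467368)·(-0.675597-0.737271i) = +0.315752+0.344577i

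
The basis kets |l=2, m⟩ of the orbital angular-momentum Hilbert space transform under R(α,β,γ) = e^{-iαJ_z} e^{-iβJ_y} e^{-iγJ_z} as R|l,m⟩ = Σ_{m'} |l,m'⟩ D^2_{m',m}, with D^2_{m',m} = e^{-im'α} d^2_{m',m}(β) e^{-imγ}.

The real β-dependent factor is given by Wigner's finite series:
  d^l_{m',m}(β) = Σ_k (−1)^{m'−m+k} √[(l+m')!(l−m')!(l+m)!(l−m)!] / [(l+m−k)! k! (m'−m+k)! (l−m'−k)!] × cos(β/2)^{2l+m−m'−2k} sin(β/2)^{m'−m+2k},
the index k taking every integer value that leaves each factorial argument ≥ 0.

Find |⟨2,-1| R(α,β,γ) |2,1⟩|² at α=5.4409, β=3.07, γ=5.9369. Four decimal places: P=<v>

First d^2_{-1,1}(β=3.07), then the phase factors e^{-i(-1)α} and e^{-i(1)γ}:
c=cos(3.07/2)=0.035789, s=sin(3.07/2)=0.999359; N=√[1·6·6·1]=6.000000
k∈{2,3} keeps every argument non-negative
  k=2: (−1)^0·6.0000/(2)·0.0358^2·0.9994^2 = +0.003838
  k=3: (−1)^1·6.0000/(6)·0.0358^0·0.9994^4 = -0.997440
d^2_{-1,1}(3.07) = +0.003838 -0.997440 = -0.993602
|D^2_{-1,1}|² = |d^2_{-1,1}(β)|² = (-0.993602)² = 0.987246 (the z-rotation phases have unit modulus)

P=0.9872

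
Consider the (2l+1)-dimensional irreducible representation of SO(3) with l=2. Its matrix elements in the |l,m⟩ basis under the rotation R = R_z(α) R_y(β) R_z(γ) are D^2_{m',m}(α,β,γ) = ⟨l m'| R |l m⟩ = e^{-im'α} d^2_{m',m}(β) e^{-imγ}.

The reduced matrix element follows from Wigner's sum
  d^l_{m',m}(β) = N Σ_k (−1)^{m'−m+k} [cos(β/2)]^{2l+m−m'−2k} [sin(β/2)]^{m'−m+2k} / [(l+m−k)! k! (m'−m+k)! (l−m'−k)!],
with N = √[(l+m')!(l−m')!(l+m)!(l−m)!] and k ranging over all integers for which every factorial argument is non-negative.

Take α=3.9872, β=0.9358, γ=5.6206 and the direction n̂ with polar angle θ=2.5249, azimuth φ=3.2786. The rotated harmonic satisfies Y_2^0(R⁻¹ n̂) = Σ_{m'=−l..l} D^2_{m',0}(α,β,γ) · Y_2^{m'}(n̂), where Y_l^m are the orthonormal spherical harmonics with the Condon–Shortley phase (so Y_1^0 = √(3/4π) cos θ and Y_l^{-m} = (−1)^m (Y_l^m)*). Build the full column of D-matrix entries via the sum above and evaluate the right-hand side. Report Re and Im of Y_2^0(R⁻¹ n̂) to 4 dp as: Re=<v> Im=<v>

Re=-0.2993 Im=0.0000

Need the full column D^2_{m',0} for m'=−2..2 at α=3.9872, β=0.9358, γ=5.6206.
cos(β/2)=0.892517, sin(β/2)=0.451013
d^2_{-2,0}: single k=2 term ⇒ +0.396905;  D = -0.047679+0.394031i
d^2_{-1,0}: k∈[1..2] ⇒ +0.785443 -0.200567 = +0.584876;  D = -0.387935-0.437706i
d^2_{0,0}: k∈[0..2] ⇒ +0.634551 -0.648144 +0.041377 = +0.027784;  D = +0.027784+0.000000i
d^2_{1,0}: k∈[0..1] ⇒ -0.785443 +0.200567 = -0.584876;  D = +0.387935-0.437706i
d^2_{2,0}: single k=0 term ⇒ +0.396905;  D = -0.047679-0.394031i
Y_2^{m'}(θ=2.5249,φ=3.2786) and Σ D·Y over m':
  (-0.0477+0.3940i)·(+0.1244-0.0350i)  (-0.3879-0.4377i)·(+0.3611-0.0498i)  (+0.0278+0.0000i)·(+0.3143+0.0000i)  (+0.3879-0.4377i)·(-0.3611-0.0498i)  (-0.0477-0.3940i)·(+0.1244+0.0350i)
Y_2^0(R⁻¹ n̂) = -0.299306+0.000000i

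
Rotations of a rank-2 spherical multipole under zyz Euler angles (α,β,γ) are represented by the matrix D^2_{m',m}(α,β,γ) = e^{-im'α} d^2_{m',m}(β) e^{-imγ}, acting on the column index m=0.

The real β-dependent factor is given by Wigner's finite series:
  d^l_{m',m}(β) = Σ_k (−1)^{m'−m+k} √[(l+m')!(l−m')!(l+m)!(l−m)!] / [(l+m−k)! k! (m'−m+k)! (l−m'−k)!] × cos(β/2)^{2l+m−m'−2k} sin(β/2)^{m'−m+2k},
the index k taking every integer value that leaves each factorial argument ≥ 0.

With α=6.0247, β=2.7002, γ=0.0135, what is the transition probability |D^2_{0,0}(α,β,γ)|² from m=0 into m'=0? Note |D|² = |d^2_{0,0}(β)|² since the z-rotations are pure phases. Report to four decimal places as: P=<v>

P=0.5274

Split into d^2_{0,0}(β=2.7002) × two z-phases.
With c≡cos(β/2)=0.218909 and s≡sin(β/2)=0.975745, N=[2·2·2·2]^{1/2}=4.000000
The bounds max(0,m−m')=0 and min(l+m,l−m')=2 give 3 terms
  k=0: (−1)^0·4.0000/(4)·0.2189^4·0.9757^0 = +0.002296
  k=1: (−1)^1·4.0000/(1)·0.2189^2·0.9757^2 = -0.182499
  k=2: (−1)^2·4.0000/(4)·0.2189^0·0.9757^4 = +0.906454
d^2_{0,0}(2.7002) = +0.002296 -0.182499 +0.906454 = +0.726251
|D^2_{0,0}|² = |d^2_{0,0}(β)|² = (+0.726251)² = 0.527441 (the z-rotation phases have unit modulus)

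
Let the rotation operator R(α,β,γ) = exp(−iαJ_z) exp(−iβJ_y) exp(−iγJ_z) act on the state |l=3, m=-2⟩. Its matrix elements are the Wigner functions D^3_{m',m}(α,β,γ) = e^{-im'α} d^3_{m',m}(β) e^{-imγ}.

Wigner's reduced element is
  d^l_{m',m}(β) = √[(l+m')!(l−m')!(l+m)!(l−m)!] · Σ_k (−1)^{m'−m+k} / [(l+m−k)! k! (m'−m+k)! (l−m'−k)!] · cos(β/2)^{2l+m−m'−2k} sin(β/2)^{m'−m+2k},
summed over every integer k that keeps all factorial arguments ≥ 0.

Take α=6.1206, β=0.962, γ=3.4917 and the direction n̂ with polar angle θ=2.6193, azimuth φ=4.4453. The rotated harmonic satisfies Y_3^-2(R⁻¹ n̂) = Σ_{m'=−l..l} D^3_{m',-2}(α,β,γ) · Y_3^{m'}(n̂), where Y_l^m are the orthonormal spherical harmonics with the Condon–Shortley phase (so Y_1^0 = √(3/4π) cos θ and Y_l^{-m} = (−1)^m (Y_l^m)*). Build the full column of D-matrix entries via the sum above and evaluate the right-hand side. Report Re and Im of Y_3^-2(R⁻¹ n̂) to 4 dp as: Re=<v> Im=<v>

Re=0.1480 Im=-0.3616

Need the full column D^3_{m',-2} for m'=−3..3 at α=6.1206, β=0.962, γ=3.4917.
cos(β/2)=0.886533, sin(β/2)=0.462666
d^3_{-3,-2}: single k=1 term ⇒ +0.620607;  D = +0.606653+0.130864i
d^3_{-2,-2}: k∈[0..1] ⇒ +0.485477 -0.661126 = -0.175649;  D = -0.163440-0.064343i
d^3_{-1,-2}: k∈[0..1] ⇒ -0.801201 +0.436432 = -0.364768;  D = -0.313309-0.186798i
d^3_{0,-2}: k∈[0..1] ⇒ +0.724227 -0.197251 = +0.526976;  D = +0.402980+0.339573i
d^3_{1,-2}: k∈[0..1] ⇒ -0.436432 +0.059434 = -0.376999;  D = -0.245167-0.286393i
d^3_{2,-2}: k∈[0..1] ⇒ +0.180065 -0.009809 = +0.170257;  D = +0.088324+0.145555i
d^3_{3,-2}: single k=0 term ⇒ -0.046037;  D = -0.017197-0.042705i
Y_3^{m'}(θ=2.6193,φ=4.4453) and Σ D·Y over m':
  (+0.6067+0.1309i)·(+0.0372-0.0360i)  (-0.1634-0.0643i)·(+0.1897+0.1122i)  (-0.3133-0.1868i)·(-0.1173+0.4285i)  (+0.4030+0.3396i)·(-0.2444+0.0000i)  (-0.2452-0.2864i)·(+0.1173+0.4285i)  (+0.0883+0.1456i)·(+0.1897-0.1122i)  (-0.0172-0.0427i)·(-0.0372-0.0360i)
Y_3^-2(R⁻¹ n̂) = +0.147971-0.361625i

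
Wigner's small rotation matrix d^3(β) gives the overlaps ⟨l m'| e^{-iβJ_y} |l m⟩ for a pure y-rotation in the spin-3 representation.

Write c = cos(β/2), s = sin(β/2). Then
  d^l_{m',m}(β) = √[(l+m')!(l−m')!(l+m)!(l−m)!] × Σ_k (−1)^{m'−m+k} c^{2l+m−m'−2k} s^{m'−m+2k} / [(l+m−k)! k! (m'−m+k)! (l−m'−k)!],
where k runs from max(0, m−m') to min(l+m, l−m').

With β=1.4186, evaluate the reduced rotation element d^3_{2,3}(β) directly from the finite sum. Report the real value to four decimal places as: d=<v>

d=0.4014

d^3_{2,3}(β=1.4186) via Wigner's sum:
c=cos(1.4186/2)=0.758818, s=sin(1.4186/2)=0.651303; N=√[120·1·720·1]=293.938769
Admissible k: 1..1 (factorial args all ≥0)
  k=1: (−1)^0·293.9388/(120)·0.7588^5·0.6513^1 = +0.401372
d^3_{2,3}(1.4186) = +0.401372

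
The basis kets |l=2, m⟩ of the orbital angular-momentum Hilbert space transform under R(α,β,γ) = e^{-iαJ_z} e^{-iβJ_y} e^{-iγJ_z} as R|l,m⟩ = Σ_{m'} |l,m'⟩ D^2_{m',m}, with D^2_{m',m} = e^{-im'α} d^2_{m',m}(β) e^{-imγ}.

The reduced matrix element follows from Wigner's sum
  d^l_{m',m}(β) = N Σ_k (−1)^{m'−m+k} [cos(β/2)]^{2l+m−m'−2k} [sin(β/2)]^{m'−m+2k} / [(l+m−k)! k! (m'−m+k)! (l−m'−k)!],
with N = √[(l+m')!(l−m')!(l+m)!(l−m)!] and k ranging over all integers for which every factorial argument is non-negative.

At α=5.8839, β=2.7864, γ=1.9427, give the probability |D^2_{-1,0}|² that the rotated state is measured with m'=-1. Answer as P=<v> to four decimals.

P=0.1595

D^2_{-1,0}(5.8839,2.7864,1.9427) = e^{-i·-1·5.8839}·d^2_{-1,0}(2.7864)·e^{-i·0·1.9427}. Compute d first:
c=cos(2.7864/2)=0.176664, s=sin(2.7864/2)=0.984271; N=√[1·6·2·2]=4.898979
k∈{1,2} keeps every argument non-negative
  k=1: (−1)^0·4.8990/(2)·0.1767^3·0.9843^1 = +0.013293
  k=2: (−1)^1·4.8990/(2)·0.1767^1·0.9843^3 = -0.412637
d^2_{-1,0}(2.7864) = +0.013293 -0.412637 = -0.399344
|D^2_{-1,0}|² = |d^2_{-1,0}(β)|² = (-0.399344)² = 0.159476 (the z-rotation phases have unit modulus)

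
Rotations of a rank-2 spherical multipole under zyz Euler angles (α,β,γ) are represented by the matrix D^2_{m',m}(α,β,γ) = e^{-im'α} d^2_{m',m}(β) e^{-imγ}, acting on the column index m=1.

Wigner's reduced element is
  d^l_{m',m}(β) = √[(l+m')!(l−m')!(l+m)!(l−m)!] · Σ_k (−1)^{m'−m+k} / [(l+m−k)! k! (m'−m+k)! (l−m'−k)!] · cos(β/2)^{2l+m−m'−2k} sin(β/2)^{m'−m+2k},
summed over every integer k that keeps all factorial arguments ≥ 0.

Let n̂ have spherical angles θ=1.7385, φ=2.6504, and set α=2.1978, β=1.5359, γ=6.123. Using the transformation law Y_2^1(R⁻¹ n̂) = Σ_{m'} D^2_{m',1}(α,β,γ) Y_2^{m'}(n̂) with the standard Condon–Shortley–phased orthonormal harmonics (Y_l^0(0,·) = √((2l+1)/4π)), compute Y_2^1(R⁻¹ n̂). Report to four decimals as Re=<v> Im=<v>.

Re=-0.0860 Im=-0.3109

Need the full column D^2_{m',1} for m'=−2..2 at α=2.1978, β=1.5359, γ=6.123.
cos(β/2)=0.719336, sin(β/2)=0.694662
d^2_{-2,1}: single k=3 term ⇒ +0.482262;  D = -0.075216-0.476360i
d^2_{-1,1}: k∈[2..3] ⇒ +0.749087 -0.232860 = +0.516227;  D = -0.365681+0.364374i
d^2_{0,1}: k∈[1..2] ⇒ +0.633352 -0.590647 = +0.042704;  D = +0.042158+0.006811i
d^2_{1,1}: k∈[0..1] ⇒ +0.267749 -0.749087 = -0.481338;  D = +0.216625+0.429837i
d^2_{2,1}: single k=0 term ⇒ -0.517130;  D = +0.237411-0.459412i
Y_2^{m'}(θ=1.7385,φ=2.6504) and Σ D·Y over m':
  (-0.0752-0.4764i)·(+0.2084+0.3124i)  (-0.3657+0.3644i)·(+0.1121+0.0600i)  (+0.0422+0.0068i)·(-0.2890+0.0000i)  (+0.2166+0.4298i)·(-0.1121+0.0600i)  (+0.2374-0.4594i)·(+0.2084-0.3124i)
Y_2^1(R⁻¹ n̂) = -0.085998-0.310936i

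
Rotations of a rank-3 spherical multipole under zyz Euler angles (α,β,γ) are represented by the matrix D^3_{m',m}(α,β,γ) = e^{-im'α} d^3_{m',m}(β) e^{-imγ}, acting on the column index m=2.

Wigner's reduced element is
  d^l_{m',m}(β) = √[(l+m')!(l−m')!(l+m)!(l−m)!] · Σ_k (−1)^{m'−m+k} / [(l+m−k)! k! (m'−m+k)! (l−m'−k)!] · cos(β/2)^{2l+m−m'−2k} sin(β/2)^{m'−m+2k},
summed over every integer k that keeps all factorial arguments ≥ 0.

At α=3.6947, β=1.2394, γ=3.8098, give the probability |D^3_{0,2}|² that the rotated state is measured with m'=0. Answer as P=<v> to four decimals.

P=0.1587

Split into d^3_{0,2}(β=1.2394) × two z-phases.
c=cos(1.2394/2)=0.814053, s=sin(1.2394/2)=0.580791; N=√[6·6·120·1]=65.726707
k: max(0,(2)−(0))=2 … min(3+(2),3−(0))=3
  k=2: (−1)^0·65.7267/(12)·0.8141^4·0.5808^2 = +0.811354
  k=3: (−1)^1·65.7267/(12)·0.8141^2·0.5808^4 = -0.412995
d^3_{0,2}(1.2394) = +0.811354 -0.412995 = +0.398359
|D^3_{0,2}|² = |d^3_{0,2}(β)|² = (+0.398359)² = 0.158690 (the z-rotation phases have unit modulus)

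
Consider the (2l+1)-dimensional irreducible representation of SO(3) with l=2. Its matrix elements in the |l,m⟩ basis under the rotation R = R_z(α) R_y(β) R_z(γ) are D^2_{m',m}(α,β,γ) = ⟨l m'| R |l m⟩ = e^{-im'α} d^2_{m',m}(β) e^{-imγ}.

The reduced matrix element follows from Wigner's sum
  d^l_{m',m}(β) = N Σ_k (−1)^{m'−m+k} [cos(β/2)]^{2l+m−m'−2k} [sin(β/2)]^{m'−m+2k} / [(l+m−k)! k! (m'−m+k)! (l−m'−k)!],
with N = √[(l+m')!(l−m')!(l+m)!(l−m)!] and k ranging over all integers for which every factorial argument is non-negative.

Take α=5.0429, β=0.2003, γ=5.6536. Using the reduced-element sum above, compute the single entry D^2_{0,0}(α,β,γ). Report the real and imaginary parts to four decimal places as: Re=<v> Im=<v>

First d^2_{0,0}(β=0.2003), then the phase factors e^{-i(0)α} and e^{-i(0)γ}:
c=cos(0.2003/2)=0.994989, s=sin(0.2003/2)=0.099983; N=√[2·2·2·2]=4.000000
The bounds max(0,m−m')=0 and min(l+m,l−m')=2 give 3 terms
  k=0: (−1)^0·4.0000/(4)·0.9950^4·0.1000^0 = +0.980107
  k=1: (−1)^1·4.0000/(1)·0.9950^2·0.1000^2 = -0.039586
  k=2: (−1)^2·4.0000/(4)·0.9950^0·0.1000^4 = +0.000100
d^2_{0,0}(0.2003) = +0.980107 -0.039586 +0.000100 = +0.940620
Attach z-rotation phases: D = e^{-i(0)(5.0429)}·(+0.940620)·e^{-i(0)(5.6536)} = +0.940620+0.000000i

Re=0.9406 Im=0.0000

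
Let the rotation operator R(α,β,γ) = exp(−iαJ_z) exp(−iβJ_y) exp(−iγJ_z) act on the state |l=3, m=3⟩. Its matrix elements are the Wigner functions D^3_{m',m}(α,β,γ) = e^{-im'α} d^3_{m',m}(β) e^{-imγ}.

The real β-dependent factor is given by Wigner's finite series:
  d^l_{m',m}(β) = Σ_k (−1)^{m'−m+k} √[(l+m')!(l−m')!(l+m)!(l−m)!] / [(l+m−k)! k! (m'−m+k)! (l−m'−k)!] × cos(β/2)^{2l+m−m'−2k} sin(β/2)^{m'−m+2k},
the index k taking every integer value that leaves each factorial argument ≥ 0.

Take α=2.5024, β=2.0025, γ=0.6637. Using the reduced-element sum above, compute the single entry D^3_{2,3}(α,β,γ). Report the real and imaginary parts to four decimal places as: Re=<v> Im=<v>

First d^3_{2,3}(β=2.0025), then the phase factors e^{-i(2)α} and e^{-i(3)γ}:
c=cos(2.0025/2)=0.539250, s=sin(2.0025/2)=0.842146; N=√[120·1·720·1]=293.938769
Admissible k: 1..1 (factorial args all ≥0)
  k=1: (−1)^0·293.9388/(120)·0.5393^5·0.8421^1 = +0.094062
d^3_{2,3}(2.0025) = +0.094062
Attach z-rotation phases: D = e^{-i(2)(2.5024)}·(+0.094062)·e^{-i(3)(0.6637)} = +0.071166-0.061506i

Re=0.0712 Im=-0.0615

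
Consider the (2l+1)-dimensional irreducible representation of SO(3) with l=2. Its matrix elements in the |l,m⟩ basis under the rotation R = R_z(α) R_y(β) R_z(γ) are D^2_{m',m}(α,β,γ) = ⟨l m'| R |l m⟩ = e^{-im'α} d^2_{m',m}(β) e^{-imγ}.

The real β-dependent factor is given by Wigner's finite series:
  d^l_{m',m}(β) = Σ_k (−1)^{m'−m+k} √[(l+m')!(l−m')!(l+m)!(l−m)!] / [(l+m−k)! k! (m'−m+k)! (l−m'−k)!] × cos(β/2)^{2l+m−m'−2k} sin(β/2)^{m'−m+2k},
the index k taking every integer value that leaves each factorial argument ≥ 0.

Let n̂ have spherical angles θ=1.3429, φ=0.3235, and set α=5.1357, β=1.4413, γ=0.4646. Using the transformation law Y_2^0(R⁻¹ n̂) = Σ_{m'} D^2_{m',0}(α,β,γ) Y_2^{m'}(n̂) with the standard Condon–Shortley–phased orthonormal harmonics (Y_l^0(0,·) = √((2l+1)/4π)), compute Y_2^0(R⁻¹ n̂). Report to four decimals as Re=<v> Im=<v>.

Need the full column D^2_{m',0} for m'=−2..2 at α=5.1357, β=1.4413, γ=0.4646.
cos(β/2)=0.751377, sin(β/2)=0.659873
d^2_{-2,0}: single k=2 term ⇒ +0.602161;  D = -0.398942-0.451046i
d^2_{-1,0}: k∈[1..2] ⇒ +0.685661 -0.528829 = +0.156833;  D = +0.064424-0.142990i
d^2_{0,0}: k∈[0..2] ⇒ +0.318736 -0.983324 +0.189602 = -0.474986;  D = -0.474986+0.000000i
d^2_{1,0}: k∈[0..1] ⇒ -0.685661 +0.528829 = -0.156833;  D = -0.064424-0.142990i
d^2_{2,0}: single k=0 term ⇒ +0.602161;  D = -0.398942+0.451046i
Y_2^{m'}(θ=1.3429,φ=0.3235) and Σ D·Y over m':
  (-0.3989-0.4510i)·(+0.2925-0.2210i)  (+0.0644-0.1430i)·(+0.1612-0.0540i)  (-0.4750+0.0000i)·(-0.2671+0.0000i)  (-0.0644-0.1430i)·(-0.1612-0.0540i)  (-0.3989+0.4510i)·(+0.2925+0.2210i)
Y_2^0(R⁻¹ n̂) = -0.300505+0.000000i

Re=-0.3005 Im=0.0000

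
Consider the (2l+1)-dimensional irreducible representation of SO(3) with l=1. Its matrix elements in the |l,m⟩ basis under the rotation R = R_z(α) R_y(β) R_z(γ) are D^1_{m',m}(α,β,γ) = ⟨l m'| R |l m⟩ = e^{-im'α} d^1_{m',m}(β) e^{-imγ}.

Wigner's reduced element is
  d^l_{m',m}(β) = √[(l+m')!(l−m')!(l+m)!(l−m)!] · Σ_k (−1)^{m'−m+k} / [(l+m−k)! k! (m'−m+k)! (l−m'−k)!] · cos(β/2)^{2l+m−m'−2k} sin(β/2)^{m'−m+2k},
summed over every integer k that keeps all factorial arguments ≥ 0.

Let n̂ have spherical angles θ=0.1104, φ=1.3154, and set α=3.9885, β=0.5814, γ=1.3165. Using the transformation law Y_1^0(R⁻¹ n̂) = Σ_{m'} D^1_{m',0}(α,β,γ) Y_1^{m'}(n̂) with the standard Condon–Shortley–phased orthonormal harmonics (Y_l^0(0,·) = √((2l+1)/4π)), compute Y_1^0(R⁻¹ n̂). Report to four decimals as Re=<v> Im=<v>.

Need the full column D^1_{m',0} for m'=−1..1 at α=3.9885, β=0.5814, γ=1.3165.
cos(β/2)=0.958043, sin(β/2)=0.286623
d^1_{-1,0}: single k=1 term ⇒ +0.388339;  D = -0.257198-0.290958i
d^1_{0,0}: k∈[0..1] ⇒ +0.917847 -0.082153 = +0.835695;  D = +0.835695+0.000000i
d^1_{1,0}: single k=0 term ⇒ -0.388339;  D = +0.257198-0.290958i
Y_1^{m'}(θ=0.1104,φ=1.3154) and Σ D·Y over m':
  (-0.2572-0.2910i)·(+0.0096-0.0368i)  (+0.8357+0.0000i)·(+0.4856+0.0000i)  (+0.2572-0.2910i)·(-0.0096-0.0368i)
Y_1^0(R⁻¹ n̂) = +0.379458+0.000000i

Re=0.3795 Im=0.0000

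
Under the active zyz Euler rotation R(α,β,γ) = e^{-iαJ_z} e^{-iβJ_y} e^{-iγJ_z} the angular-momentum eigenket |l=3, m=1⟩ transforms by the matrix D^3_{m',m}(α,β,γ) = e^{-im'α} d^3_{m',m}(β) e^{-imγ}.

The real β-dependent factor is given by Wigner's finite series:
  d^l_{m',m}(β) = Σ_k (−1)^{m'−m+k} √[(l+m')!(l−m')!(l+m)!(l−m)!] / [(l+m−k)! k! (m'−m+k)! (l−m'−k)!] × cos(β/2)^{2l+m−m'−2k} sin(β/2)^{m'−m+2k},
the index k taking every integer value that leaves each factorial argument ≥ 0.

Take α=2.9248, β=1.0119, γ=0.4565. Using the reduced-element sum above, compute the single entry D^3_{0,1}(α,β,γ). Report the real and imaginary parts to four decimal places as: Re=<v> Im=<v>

Re=0.1337 Im=-0.0657

First d^3_{0,1}(β=1.0119), then the phase factors e^{-i(0)α} and e^{-i(1)γ}:
With c≡cos(β/2)=0.874714 and s≡sin(β/2)=0.484639, N=[6·6·24·2]^{1/2}=41.569219
k∈{1,2,3} keeps every argument non-negative
  k=1: (−1)^0·41.5692/(12)·0.8747^5·0.4846^1 = +0.859687
  k=2: (−1)^1·41.5692/(4)·0.8747^3·0.4846^3 = -0.791708
  k=3: (−1)^2·41.5692/(12)·0.8747^1·0.4846^5 = +0.081012
d^3_{0,1}(1.0119) = +0.859687 -0.791708 +0.081012 = +0.148990
D = (+1.000000+0.000000i)·(+0.148990)·(+0.897601-0.440809i) = +0.133734-0.065676i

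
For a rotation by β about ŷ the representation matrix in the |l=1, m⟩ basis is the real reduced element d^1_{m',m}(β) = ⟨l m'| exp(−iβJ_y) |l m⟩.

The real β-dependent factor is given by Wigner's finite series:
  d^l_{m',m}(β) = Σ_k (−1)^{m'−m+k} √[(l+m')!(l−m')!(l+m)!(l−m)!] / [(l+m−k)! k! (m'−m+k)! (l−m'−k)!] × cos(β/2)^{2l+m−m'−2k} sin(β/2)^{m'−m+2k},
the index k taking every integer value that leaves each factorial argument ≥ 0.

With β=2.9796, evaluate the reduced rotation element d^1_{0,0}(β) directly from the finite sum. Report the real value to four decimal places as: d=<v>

d=-0.9869

d^1_{0,0}(β=2.9796) via Wigner's sum:
Half-angle: c=0.080908, s=0.996722. N=√(1·1·1·1)=1.000000
Admissible k: 0..1 (factorial args all ≥0)
  k=0: (−1)^0·1.0000/(1)·0.0809^2·0.9967^0 = +0.006546
  k=1: (−1)^1·1.0000/(1)·0.0809^0·0.9967^2 = -0.993454
d^1_{0,0}(2.9796) = +0.006546 -0.993454 = -0.986908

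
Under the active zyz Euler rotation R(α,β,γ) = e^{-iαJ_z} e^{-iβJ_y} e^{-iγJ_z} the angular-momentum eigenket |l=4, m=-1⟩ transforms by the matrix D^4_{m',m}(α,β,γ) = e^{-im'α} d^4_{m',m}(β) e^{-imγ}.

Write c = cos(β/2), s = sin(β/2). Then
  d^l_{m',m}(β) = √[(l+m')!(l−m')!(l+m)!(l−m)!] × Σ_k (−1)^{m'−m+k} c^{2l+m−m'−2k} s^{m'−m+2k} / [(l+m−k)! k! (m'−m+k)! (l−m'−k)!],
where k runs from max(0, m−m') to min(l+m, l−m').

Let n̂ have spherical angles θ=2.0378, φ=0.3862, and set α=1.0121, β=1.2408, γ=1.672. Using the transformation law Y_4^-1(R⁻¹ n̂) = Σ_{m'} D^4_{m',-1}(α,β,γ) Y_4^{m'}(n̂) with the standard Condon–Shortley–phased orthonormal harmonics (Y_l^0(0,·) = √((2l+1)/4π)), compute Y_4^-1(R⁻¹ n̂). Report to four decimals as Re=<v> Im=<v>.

Re=0.1449 Im=-0.1491

Need the full column D^4_{m',-1} for m'=−4..4 at α=1.0121, β=1.2408, γ=1.672.
cos(β/2)=0.813646, sin(β/2)=0.581361
d^4_{-4,-1}: single k=3 term ⇒ +0.524334;  D = +0.443468-0.279755i
d^4_{-3,-1}: k∈[2..3] ⇒ +0.778349 -0.662283 = +0.116066;  D = -0.000475-0.116065i
d^4_{-2,-1}: k∈[1..3] ⇒ +0.582278 -1.486348 +0.505883 = -0.398188;  D = +0.338502+0.209690i
d^4_{-1,-1}: k∈[0..3] ⇒ +0.192081 -1.470942 +1.501916 -0.255591 = -0.032535;  D = +0.029189-0.014371i
d^4_{0,-1}: k∈[0..3] ⇒ -0.613775 +1.880098 -0.959845 +0.081671 = +0.388151;  D = -0.039215+0.386164i
d^4_{1,-1}: k∈[0..3] ⇒ +0.980628 -1.501916 +0.383386 -0.013049 = -0.150951;  D = -0.119260-0.092539i
d^4_{2,-1}: k∈[0..2] ⇒ -0.990899 +0.758824 -0.077480 = -0.309555;  D = -0.290554+0.106785i
d^4_{3,-1}: k∈[0..1] ⇒ +0.662283 -0.202869 = +0.459414;  D = +0.094195-0.449654i
d^4_{4,-1}: single k=0 term ⇒ -0.267688;  D = +0.193070+0.185421i
Y_4^{m'}(θ=2.0378,φ=0.3862) and Σ D·Y over m':
  (+0.4435-0.2798i)·(+0.0073-0.2812i)  (-0.0005-0.1161i)·(-0.1607+0.3676i)  (+0.3385+0.2097i)·(+0.0800-0.0780i)  (+0.0292-0.0144i)·(+0.2786-0.1133i)  (-0.0392+0.3862i)·(-0.1738+0.0000i)  (-0.1193-0.0925i)·(-0.2786-0.1133i)  (-0.2906+0.1068i)·(+0.0800+0.0780i)  (+0.0942-0.4497i)·(+0.1607+0.3676i)  (+0.1931+0.1854i)·(+0.0073+0.2812i)
Y_4^-1(R⁻¹ n̂) = +0.144919-0.149125i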